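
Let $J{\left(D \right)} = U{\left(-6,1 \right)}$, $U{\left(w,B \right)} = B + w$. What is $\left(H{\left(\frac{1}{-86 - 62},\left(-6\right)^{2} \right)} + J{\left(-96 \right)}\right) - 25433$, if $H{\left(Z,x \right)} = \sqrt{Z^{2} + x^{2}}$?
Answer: $-25438 + \frac{\sqrt{28387585}}{148} \approx -25402.0$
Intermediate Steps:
$J{\left(D \right)} = -5$ ($J{\left(D \right)} = 1 - 6 = -5$)
$\left(H{\left(\frac{1}{-86 - 62},\left(-6\right)^{2} \right)} + J{\left(-96 \right)}\right) - 25433 = \left(\sqrt{\left(\frac{1}{-86 - 62}\right)^{2} + \left(\left(-6\right)^{2}\right)^{2}} - 5\right) - 25433 = \left(\sqrt{\left(\frac{1}{-148}\right)^{2} + 36^{2}} - 5\right) - 25433 = \left(\sqrt{\left(- \frac{1}{148}\right)^{2} + 1296} - 5\right) - 25433 = \left(\sqrt{\frac{1}{21904} + 1296} - 5\right) - 25433 = \left(\sqrt{\frac{28387585}{21904}} - 5\right) - 25433 = \left(\frac{\sqrt{28387585}}{148} - 5\right) - 25433 = \left(-5 + \frac{\sqrt{28387585}}{148}\right) - 25433 = -25438 + \frac{\sqrt{28387585}}{148}$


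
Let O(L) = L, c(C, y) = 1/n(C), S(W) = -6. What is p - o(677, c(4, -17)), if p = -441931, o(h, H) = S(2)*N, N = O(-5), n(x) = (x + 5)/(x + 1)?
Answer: -441961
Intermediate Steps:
n(x) = (5 + x)/(1 + x)
c(C, y) = (1 + C)/(5 + C) (c(C, y) = 1/((5 + C)/(1 + C)) = (1 + C)/(5 + C))
N = -5
o(h, H) = 30 (o(h, H) = -6*(-5) = 30)
p - o(677, c(4, -17)) = -441931 - 1*30 = -441931 - 30 = -441961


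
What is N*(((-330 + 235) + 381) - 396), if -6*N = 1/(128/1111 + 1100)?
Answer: 61105/3666684 ≈ 0.016665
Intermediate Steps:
N = -1111/7333368 (N = -1/(6*(128/1111 + 1100)) = -1/(6*1222228/1111) = -⅙*1111/1222228 = -1111/7333368 ≈ -0.00015150)
N*(((-330 + 235) + 381) - 396) = -1111*(((-330 + 235) + 381) - 396)/7333368 = -1111*((-95 + 381) - 396)/7333368 = -1111*(286 - 396)/7333368 = -1111/7333368*(-110) = 61105/3666684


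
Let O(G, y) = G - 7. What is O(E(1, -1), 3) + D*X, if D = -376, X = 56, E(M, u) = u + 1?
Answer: -21063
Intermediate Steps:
E(M, u) = 1 + u
O(G, y) = -7 + G
O(E(1, -1), 3) + D*X = (-7 + (1 - 1)) - 376*56 = (-7 + 0) - 21056 = -7 - 21056 = -21063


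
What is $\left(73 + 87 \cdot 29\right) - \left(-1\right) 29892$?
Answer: $32488$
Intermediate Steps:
$\left(73 + 87 \cdot 29\right) - \left(-1\right) 29892 = \left(73 + 2523\right) - -29892 = 2596 + 29892 = 32488$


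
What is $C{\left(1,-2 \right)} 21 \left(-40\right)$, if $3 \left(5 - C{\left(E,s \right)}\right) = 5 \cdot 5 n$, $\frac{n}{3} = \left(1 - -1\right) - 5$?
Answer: $-67200$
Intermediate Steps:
$n = -9$ ($n = 3 \left(\left(1 - -1\right) - 5\right) = 3 \left(\left(1 + 1\right) - 5\right) = 3 \left(2 - 5\right) = 3 \left(-3\right) = -9$)
$C{\left(E,s \right)} = 80$ ($C{\left(E,s \right)} = 5 - \frac{5 \cdot 5 \left(-9\right)}{3} = 5 - \frac{25 \left(-9\right)}{3} = 5 - -75 = 5 + 75 = 80$)
$C{\left(1,-2 \right)} 21 \left(-40\right) = 80 \cdot 21 \left(-40\right) = 1680 \left(-40\right) = -67200$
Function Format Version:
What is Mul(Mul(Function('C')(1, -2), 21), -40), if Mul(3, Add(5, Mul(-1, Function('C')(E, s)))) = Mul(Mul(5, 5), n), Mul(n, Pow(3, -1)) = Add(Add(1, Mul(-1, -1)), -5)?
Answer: -67200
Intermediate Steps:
n = -9 (n = Mul(3, Add(Add(1, Mul(-1, -1)), -5)) = Mul(3, Add(Add(1, 1), -5)) = Mul(3, Add(2, -5)) = Mul(3, -3) = -9)
Function('C')(E, s) = 80 (Function('C')(E, s) = Add(5, Mul(Rational(-1, 3), Mul(Mul(5, 5), -9))) = Add(5, Mul(Rational(-1, 3), Mul(25, -9))) = Add(5, Mul(Rational(-1, 3), -225)) = Add(5, 75) = 80)
Mul(Mul(Function('C')(1, -2), 21), -40) = Mul(Mul(80, 21), -40) = Mul(1680, -40) = -67200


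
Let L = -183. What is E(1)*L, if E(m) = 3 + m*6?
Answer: -1647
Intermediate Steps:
E(m) = 3 + 6*m
E(1)*L = (3 + 6*1)*(-183) = (3 + 6)*(-183) = 9*(-183) = -1647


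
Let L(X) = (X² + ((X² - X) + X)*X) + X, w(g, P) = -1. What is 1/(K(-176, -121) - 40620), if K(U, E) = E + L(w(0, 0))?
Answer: -1/40742 ≈ -2.4545e-5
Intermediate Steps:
L(X) = X + X² + X³ (L(X) = (X² + X²*X) + X = (X² + X³) + X = X + X² + X³)
K(U, E) = -1 + E (K(U, E) = E - (1 - 1 + (-1)²) = E - (1 - 1 + 1) = E - 1*1 = E - 1 = -1 + E)
1/(K(-176, -121) - 40620) = 1/((-1 - 121) - 40620) = 1/(-122 - 40620) = 1/(-40742) = -1/40742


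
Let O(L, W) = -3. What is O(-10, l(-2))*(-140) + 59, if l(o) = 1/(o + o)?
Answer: 479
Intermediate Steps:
l(o) = 1/(2*o)
O(-10, l(-2))*(-140) + 59 = -3*(-140) + 59 = 420 + 59 = 479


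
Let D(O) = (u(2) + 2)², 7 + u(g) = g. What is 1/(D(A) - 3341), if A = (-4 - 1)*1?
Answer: -1/3332 ≈ -0.00030012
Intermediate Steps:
u(g) = -7 + g
A = -5 (A = -5*1 = -5)
D(O) = 9 (D(O) = ((-7 + 2) + 2)² = (-5 + 2)² = (-3)² = 9)
1/(D(A) - 3341) = 1/(9 - 3341) = 1/(-3332) = -1/3332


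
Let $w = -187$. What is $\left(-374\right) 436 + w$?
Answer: $-163251$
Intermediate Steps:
$\left(-374\right) 436 + w = \left(-374\right) 436 - 187 = -163064 - 187 = -163251$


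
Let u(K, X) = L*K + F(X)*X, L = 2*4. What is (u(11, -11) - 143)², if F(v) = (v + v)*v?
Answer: 7382089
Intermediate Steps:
L = 8
F(v) = 2*v² (F(v) = (2*v)*v = 2*v²)
u(K, X) = 2*X³ + 8*K (u(K, X) = 8*K + (2*X²)*X = 8*K + 2*X³ = 2*X³ + 8*K)
(u(11, -11) - 143)² = ((2*(-11)³ + 8*11) - 143)² = ((2*(-1331) + 88) - 143)² = ((-2662 + 88) - 143)² = (-2574 - 143)² = (-2717)² = 7382089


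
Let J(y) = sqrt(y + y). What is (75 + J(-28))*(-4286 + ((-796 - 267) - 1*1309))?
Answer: -499350 - 13316*I*sqrt(14) ≈ -4.9935e+5 - 49824.0*I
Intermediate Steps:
J(y) = sqrt(2)*sqrt(y) (J(y) = sqrt(2*y) = sqrt(2)*sqrt(y))
(75 + J(-28))*(-4286 + ((-796 - 267) - 1*1309)) = (75 + sqrt(2)*sqrt(-28))*(-4286 + ((-796 - 267) - 1*1309)) = (75 + sqrt(2)*(2*I*sqrt(7)))*(-4286 + (-1063 - 1309)) = (75 + 2*I*sqrt(14))*(-4286 - 2372) = (75 + 2*I*sqrt(14))*(-6658) = -499350 - 13316*I*sqrt(14)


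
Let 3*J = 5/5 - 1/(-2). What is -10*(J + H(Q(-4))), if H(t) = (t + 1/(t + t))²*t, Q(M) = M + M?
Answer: 83125/16 ≈ 5195.3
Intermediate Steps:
Q(M) = 2*M
H(t) = t*(t + 1/(2*t))² (H(t) = (t + 1/(2*t))²*t = t*(t + 1/(2*t))²)
J = ½ (J = (5/5 - 1/(-2))/3 = (5*(⅕) - 1*(-½))/3 = (1 + ½)/3 = (⅓)*(3/2) = ½ ≈ 0.50000)
-10*(J + H(Q(-4))) = -10*(½ + (1 + 2*(2*(-4))²)²/(4*((2*(-4))))) = -10*(½ + (¼)*(1 + 2*(-8)²)²/(-8)) = -10*(½ + (¼)*(-⅛)*(1 + 2*64)²) = -10*(½ + (¼)*(-⅛)*(1 + 128)²) = -10*(½ + (¼)*(-⅛)*129²) = -10*(½ + (¼)*(-⅛)*16641) = -10*(½ - 16641/32) = -10*(-16625/32) = 83125/16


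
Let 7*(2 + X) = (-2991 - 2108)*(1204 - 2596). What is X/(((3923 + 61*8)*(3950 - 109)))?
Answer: 645254/10781687 ≈ 0.059847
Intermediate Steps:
X = 7097794/7 (X = -2 + ((-2991 - 2108)*(1204 - 2596))/7 = -2 + (-5099*(-1392))/7 = -2 + (⅐)*7097808 = -2 + 7097808/7 = 7097794/7 ≈ 1.0140e+6)
X/(((3923 + 61*8)*(3950 - 109))) = 7097794/(7*(((3923 + 61*8)*(3950 - 109)))) = 7097794/(7*(((3923 + 488)*3841))) = 7097794/(7*((4411*3841))) = (7097794/7)/16942651 = (7097794/7)*(1/16942651) = 645254/10781687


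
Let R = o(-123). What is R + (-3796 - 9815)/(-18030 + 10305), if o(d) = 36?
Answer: 97237/2575 ≈ 37.762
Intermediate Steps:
R = 36
R + (-3796 - 9815)/(-18030 + 10305) = 36 + (-3796 - 9815)/(-18030 + 10305) = 36 - 13611/(-7725) = 36 - 13611*(-1/7725) = 36 + 4537/2575 = 97237/2575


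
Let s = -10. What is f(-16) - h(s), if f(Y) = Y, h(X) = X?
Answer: -6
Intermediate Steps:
f(-16) - h(s) = -16 - 1*(-10) = -16 + 10 = -6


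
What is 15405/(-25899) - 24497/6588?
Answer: -245311981/56874204 ≈ -4.3132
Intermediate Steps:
15405/(-25899) - 24497/6588 = 15405*(-1/25899) - 24497*1/6588 = -5135/8633 - 24497/6588 = -245311981/56874204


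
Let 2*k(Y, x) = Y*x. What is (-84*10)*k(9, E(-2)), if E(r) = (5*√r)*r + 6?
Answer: -22680 + 37800*I*√2 ≈ -22680.0 + 53457.0*I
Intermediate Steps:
E(r) = 6 + 5*r^(3/2) (E(r) = 5*r^(3/2) + 6 = 6 + 5*r^(3/2))
k(Y, x) = Y*x/2 (k(Y, x) = (Y*x)/2 = Y*x/2)
(-84*10)*k(9, E(-2)) = (-84*10)*((½)*9*(6 + 5*(-2)^(3/2))) = -420*9*(6 + 5*(-2*I*√2)) = -420*9*(6 - 10*I*√2) = -840*(27 - 45*I*√2) = -22680 + 37800*I*√2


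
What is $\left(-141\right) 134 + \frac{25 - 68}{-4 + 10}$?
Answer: $- \frac{113407}{6} \approx -18901.0$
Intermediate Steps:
$\left(-141\right) 134 + \frac{25 - 68}{-4 + 10} = -18894 - \frac{43}{6} = - \frac{113407}{6}$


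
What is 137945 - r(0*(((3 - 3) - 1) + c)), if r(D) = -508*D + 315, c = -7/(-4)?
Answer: 137630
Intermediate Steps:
c = 7/4 (c = -7*(-1/4) = 7/4 ≈ 1.7500)
r(D) = 315 - 508*D
137945 - r(0*(((3 - 3) - 1) + c)) = 137945 - (315 - 0*(((3 - 3) - 1) + 7/4)) = 137945 - (315 - 0*((0 - 1) + 7/4)) = 137945 - (315 - 0*(-1 + 7/4)) = 137945 - (315 - 0*3/4) = 137945 - (315 - 508*0) = 137945 - (315 + 0) = 137945 - 1*315 = 137945 - 315 = 137630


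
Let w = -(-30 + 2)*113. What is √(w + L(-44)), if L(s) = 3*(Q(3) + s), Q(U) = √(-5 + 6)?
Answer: √3035 ≈ 55.091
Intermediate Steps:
Q(U) = 1 (Q(U) = √1 = 1)
L(s) = 3 + 3*s (L(s) = 3*(1 + s) = 3 + 3*s)
w = 3164 (w = -(-28)*113 = -1*(-3164) = 3164)
√(w + L(-44)) = √(3164 + (3 + 3*(-44))) = √(3164 + (3 - 132)) = √(3164 - 129) = √3035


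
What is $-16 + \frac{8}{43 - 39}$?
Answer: $-14$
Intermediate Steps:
$-16 + \frac{8}{43 - 39} = -16 + \frac{8}{4} = -16 + 8 \cdot \frac{1}{4} = -16 + 2 = -14$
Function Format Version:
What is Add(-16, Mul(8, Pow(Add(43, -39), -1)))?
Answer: -14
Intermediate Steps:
Add(-16, Mul(8, Pow(Add(43, -39), -1))) = Add(-16, Mul(8, Pow(4, -1))) = Add(-16, Mul(8, Rational(1, 4))) = Add(-16, 2) = -14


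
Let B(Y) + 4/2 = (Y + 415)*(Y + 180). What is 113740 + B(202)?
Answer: 349432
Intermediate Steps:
B(Y) = -2 + (180 + Y)*(415 + Y) (B(Y) = -2 + (Y + 415)*(Y + 180) = -2 + (415 + Y)*(180 + Y) = -2 + (180 + Y)*(415 + Y))
113740 + B(202) = 113740 + (74698 + 202² + 595*202) = 113740 + (74698 + 40804 + 120190) = 113740 + 235692 = 349432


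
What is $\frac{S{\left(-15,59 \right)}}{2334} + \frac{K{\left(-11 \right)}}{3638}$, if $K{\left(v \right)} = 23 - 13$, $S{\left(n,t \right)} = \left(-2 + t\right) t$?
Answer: $\frac{2042989}{1415182} \approx 1.4436$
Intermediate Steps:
$S{\left(n,t \right)} = t \left(-2 + t\right)$
$K{\left(v \right)} = 10$
$\frac{S{\left(-15,59 \right)}}{2334} + \frac{K{\left(-11 \right)}}{3638} = \frac{59 \left(-2 + 59\right)}{2334} + \frac{10}{3638} = 59 \cdot 57 \cdot \frac{1}{2334} + 10 \cdot \frac{1}{3638} = 3363 \cdot \frac{1}{2334} + \frac{5}{1819} = \frac{1121}{778} + \frac{5}{1819} = \frac{2042989}{1415182}$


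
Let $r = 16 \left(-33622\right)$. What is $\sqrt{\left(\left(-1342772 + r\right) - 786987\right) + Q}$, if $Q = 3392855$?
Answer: $2 \sqrt{181286} \approx 851.55$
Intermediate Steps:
$r = -537952$
$\sqrt{\left(\left(-1342772 + r\right) - 786987\right) + Q} = \sqrt{\left(\left(-1342772 - 537952\right) - 786987\right) + 3392855} = \sqrt{\left(-1880724 - 786987\right) + 3392855} = \sqrt{-2667711 + 3392855} = \sqrt{725144} = 2 \sqrt{181286}$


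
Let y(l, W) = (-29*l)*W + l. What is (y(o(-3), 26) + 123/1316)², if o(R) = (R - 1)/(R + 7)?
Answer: 982221727041/1731856 ≈ 5.6715e+5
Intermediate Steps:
o(R) = (-1 + R)/(7 + R)
y(l, W) = l - 29*W*l (y(l, W) = -29*W*l + l = l - 29*W*l)
(y(o(-3), 26) + 123/1316)² = (((-1 - 3)/(7 - 3))*(1 - 29*26) + 123/1316)² = ((-4/4)*(1 - 754) + 123*(1/1316))² = (((¼)*(-4))*(-753) + 123/1316)² = (-1*(-753) + 123/1316)² = (753 + 123/1316)² = (991071/1316)² = 982221727041/1731856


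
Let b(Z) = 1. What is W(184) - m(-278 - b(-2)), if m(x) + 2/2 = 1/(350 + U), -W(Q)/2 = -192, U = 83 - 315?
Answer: 45429/118 ≈ 384.99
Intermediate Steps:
U = -232
W(Q) = 384 (W(Q) = -2*(-192) = 384)
m(x) = -117/118 (m(x) = -1 + 1/(350 - 232) = -1 + 1/118 = -117/118)
W(184) - m(-278 - b(-2)) = 384 - 1*(-117/118) = 384 + 117/118 = 45429/118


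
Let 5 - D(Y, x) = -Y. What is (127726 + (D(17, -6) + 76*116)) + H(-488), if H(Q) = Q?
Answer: 136076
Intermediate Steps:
D(Y, x) = 5 + Y (D(Y, x) = 5 - (-1)*Y = 5 + Y)
(127726 + (D(17, -6) + 76*116)) + H(-488) = (127726 + ((5 + 17) + 76*116)) - 488 = (127726 + (22 + 8816)) - 488 = (127726 + 8838) - 488 = 136564 - 488 = 136076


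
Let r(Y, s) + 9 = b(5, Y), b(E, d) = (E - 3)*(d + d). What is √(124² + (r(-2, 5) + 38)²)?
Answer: √15817 ≈ 125.77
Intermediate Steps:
b(E, d) = 2*d*(-3 + E) (b(E, d) = (-3 + E)*(2*d) = 2*d*(-3 + E))
r(Y, s) = -9 + 4*Y (r(Y, s) = -9 + 2*Y*(-3 + 5) = -9 + 2*Y*2 = -9 + 4*Y)
√(124² + (r(-2, 5) + 38)²) = √(124² + ((-9 + 4*(-2)) + 38)²) = √(15376 + ((-9 - 8) + 38)²) = √(15376 + (-17 + 38)²) = √(15376 + 21²) = √(15376 + 441) = √15817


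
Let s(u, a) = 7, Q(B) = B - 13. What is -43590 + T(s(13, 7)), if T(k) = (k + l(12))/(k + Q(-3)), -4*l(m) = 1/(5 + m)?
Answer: -26677555/612 ≈ -43591.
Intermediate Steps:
Q(B) = -13 + B
l(m) = -1/(4*(5 + m))
T(k) = (-1/68 + k)/(-16 + k) (T(k) = (k - 1/(20 + 4*12))/(k + (-13 - 3)) = (k - 1/(20 + 48))/(k - 16) = (k - 1/68)/(-16 + k) = (-1/68 + k)/(-16 + k))
-43590 + T(s(13, 7)) = -43590 + (-1/68 + 7)/(-16 + 7) = -43590 + (475/68)/(-9) = -43590 - ⅑*475/68 = -43590 - 475/612 = -26677555/612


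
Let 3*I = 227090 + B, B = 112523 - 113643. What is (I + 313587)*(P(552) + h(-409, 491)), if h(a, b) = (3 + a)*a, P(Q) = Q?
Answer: 194384384986/3 ≈ 6.4795e+10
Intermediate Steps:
B = -1120
I = 225970/3 (I = (227090 - 1120)/3 = (⅓)*225970 = 225970/3 ≈ 75323.)
h(a, b) = a*(3 + a)
(I + 313587)*(P(552) + h(-409, 491)) = (225970/3 + 313587)*(552 - 409*(3 - 409)) = 1166731*(552 - 409*(-406))/3 = 1166731*(552 + 166054)/3 = (1166731/3)*166606 = 194384384986/3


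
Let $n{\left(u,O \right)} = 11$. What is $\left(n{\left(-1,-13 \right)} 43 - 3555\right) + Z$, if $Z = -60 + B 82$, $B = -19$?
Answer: $-4700$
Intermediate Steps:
$Z = -1618$ ($Z = -60 - 1558 = -1618$)
$\left(n{\left(-1,-13 \right)} 43 - 3555\right) + Z = \left(11 \cdot 43 - 3555\right) - 1618 = \left(473 - 3555\right) - 1618 = -3082 - 1618 = -4700$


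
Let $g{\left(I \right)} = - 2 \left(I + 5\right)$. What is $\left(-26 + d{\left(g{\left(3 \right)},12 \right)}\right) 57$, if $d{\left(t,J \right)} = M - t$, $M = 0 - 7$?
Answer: $-969$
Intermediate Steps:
$g{\left(I \right)} = -10 - 2 I$ ($g{\left(I \right)} = - 2 \left(5 + I\right) = -10 - 2 I$)
$M = -7$ ($M = 0 - 7 = -7$)
$d{\left(t,J \right)} = -7 - t$
$\left(-26 + d{\left(g{\left(3 \right)},12 \right)}\right) 57 = \left(-26 - \left(-3 - 6\right)\right) 57 = \left(-26 - -9\right) 57 = \left(-26 + \left(-7 + 16\right)\right) 57 = \left(-26 + 9\right) 57 = \left(-17\right) 57 = -969$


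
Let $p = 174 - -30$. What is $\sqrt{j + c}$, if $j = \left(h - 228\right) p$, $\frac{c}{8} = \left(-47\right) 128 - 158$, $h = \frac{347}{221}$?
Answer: $\frac{2 i \sqrt{4038411}}{13} \approx 309.17 i$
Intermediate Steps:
$h = \frac{347}{221}$ ($h = 347 \cdot \frac{1}{221} = \frac{347}{221} \approx 1.5701$)
$c = -49392$ ($c = 8 \left(\left(-47\right) 128 - 158\right) = 8 \left(-6016 - 158\right) = 8 \left(-6174\right) = -49392$)
$p = 204$ ($p = 174 + 30 = 204$)
$j = - \frac{600492}{13}$ ($j = \left(\frac{347}{221} - 228\right) 204 = \left(- \frac{50041}{221}\right) 204 = - \frac{600492}{13} \approx -46192.0$)
$\sqrt{j + c} = \sqrt{- \frac{600492}{13} - 49392} = \sqrt{- \frac{1242588}{13}} = \frac{2 i \sqrt{4038411}}{13}$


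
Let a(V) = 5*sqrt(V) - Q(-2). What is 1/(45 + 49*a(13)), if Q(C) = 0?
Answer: -9/155660 + 49*sqrt(13)/155660 ≈ 0.0010772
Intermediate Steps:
a(V) = 5*sqrt(V) (a(V) = 5*sqrt(V) - 1*0 = 5*sqrt(V) + 0 = 5*sqrt(V))
1/(45 + 49*a(13)) = 1/(45 + 49*(5*sqrt(13))) = 1/(45 + 245*sqrt(13))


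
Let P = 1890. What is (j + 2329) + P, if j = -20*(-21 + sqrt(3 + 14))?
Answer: 4639 - 20*sqrt(17) ≈ 4556.5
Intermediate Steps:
j = 420 - 20*sqrt(17) (j = -20*(-21 + sqrt(17)) = 420 - 20*sqrt(17) ≈ 337.54)
(j + 2329) + P = ((420 - 20*sqrt(17)) + 2329) + 1890 = (2749 - 20*sqrt(17)) + 1890 = 4639 - 20*sqrt(17)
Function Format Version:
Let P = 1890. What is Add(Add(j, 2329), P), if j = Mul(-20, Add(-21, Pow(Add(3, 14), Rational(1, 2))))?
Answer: Add(4639, Mul(-20, Pow(17, Rational(1, 2)))) ≈ 4556.5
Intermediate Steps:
j = Add(420, Mul(-20, Pow(17, Rational(1, 2)))) (j = Mul(-20, Add(-21, Pow(17, Rational(1, 2)))) = Add(420, Mul(-20, Pow(17, Rational(1, 2)))) ≈ 337.54)
Add(Add(j, 2329), P) = Add(Add(Add(420, Mul(-20, Pow(17, Rational(1, 2)))), 2329), 1890) = Add(Add(2749, Mul(-20, Pow(17, Rational(1, 2)))), 1890) = Add(4639, Mul(-20, Pow(17, Rational(1, 2))))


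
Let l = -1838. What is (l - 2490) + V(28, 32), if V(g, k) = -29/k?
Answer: -138525/32 ≈ -4328.9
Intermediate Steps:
(l - 2490) + V(28, 32) = (-1838 - 2490) - 29/32 = -4328 - 29*1/32 = -4328 - 29/32 = -138525/32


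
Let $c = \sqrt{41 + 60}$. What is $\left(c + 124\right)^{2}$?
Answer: $\left(124 + \sqrt{101}\right)^{2} \approx 17969.0$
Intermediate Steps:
$c = \sqrt{101} \approx 10.05$
$\left(c + 124\right)^{2} = \left(\sqrt{101} + 124\right)^{2} = \left(124 + \sqrt{101}\right)^{2}$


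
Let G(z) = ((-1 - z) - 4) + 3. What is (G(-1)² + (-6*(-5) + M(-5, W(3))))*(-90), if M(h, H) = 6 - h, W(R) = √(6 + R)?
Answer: -3780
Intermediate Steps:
G(z) = -2 - z (G(z) = (-5 - z) + 3 = -2 - z)
(G(-1)² + (-6*(-5) + M(-5, W(3))))*(-90) = ((-2 - 1*(-1))² + (-6*(-5) + (6 - 1*(-5))))*(-90) = ((-2 + 1)² + (30 + (6 + 5)))*(-90) = ((-1)² + (30 + 11))*(-90) = (1 + 41)*(-90) = 42*(-90) = -3780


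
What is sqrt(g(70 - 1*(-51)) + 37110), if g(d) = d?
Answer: sqrt(37231) ≈ 192.95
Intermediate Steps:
sqrt(g(70 - 1*(-51)) + 37110) = sqrt((70 - 1*(-51)) + 37110) = sqrt((70 + 51) + 37110) = sqrt(121 + 37110) = sqrt(37231)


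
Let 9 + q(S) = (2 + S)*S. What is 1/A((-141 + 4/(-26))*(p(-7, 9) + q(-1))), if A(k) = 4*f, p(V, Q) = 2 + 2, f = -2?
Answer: -⅛ ≈ -0.12500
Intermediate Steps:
q(S) = -9 + S*(2 + S) (q(S) = -9 + (2 + S)*S = -9 + S*(2 + S))
p(V, Q) = 4
A(k) = -8 (A(k) = 4*(-2) = -8)
1/A((-141 + 4/(-26))*(p(-7, 9) + q(-1))) = 1/(-8) = -⅛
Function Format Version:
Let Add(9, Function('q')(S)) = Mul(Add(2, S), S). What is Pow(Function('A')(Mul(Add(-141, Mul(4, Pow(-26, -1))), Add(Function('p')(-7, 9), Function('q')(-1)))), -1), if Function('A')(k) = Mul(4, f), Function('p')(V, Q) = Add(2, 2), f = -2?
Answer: Rational(-1, 8) ≈ -0.12500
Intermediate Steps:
Function('q')(S) = Add(-9, Mul(S, Add(2, S))) (Function('q')(S) = Add(-9, Mul(Add(2, S), S)) = Add(-9, Mul(S, Add(2, S))))
Function('p')(V, Q) = 4
Function('A')(k) = -8 (Function('A')(k) = Mul(4, -2) = -8)
Pow(Function('A')(Mul(Add(-141, Mul(4, Pow(-26, -1))), Add(Function('p')(-7, 9), Function('q')(-1)))), -1) = Pow(-8, -1) = Rational(-1, 8)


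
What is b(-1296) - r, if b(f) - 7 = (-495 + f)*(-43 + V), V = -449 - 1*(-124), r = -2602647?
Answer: 3261742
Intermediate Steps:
V = -325 (V = -449 + 124 = -325)
b(f) = 182167 - 368*f (b(f) = 7 + (-495 + f)*(-43 - 325) = 7 + (-495 + f)*(-368) = 7 + (182160 - 368*f) = 182167 - 368*f)
b(-1296) - r = (182167 - 368*(-1296)) - 1*(-2602647) = (182167 + 476928) + 2602647 = 659095 + 2602647 = 3261742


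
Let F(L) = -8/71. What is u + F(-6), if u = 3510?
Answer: 249202/71 ≈ 3509.9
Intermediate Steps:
F(L) = -8/71 (F(L) = -8*1/71 = -8/71)
u + F(-6) = 3510 - 8/71 = 249202/71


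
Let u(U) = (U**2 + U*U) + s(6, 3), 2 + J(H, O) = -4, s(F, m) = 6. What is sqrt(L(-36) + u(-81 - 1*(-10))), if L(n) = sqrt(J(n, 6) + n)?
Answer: sqrt(10088 + I*sqrt(42)) ≈ 100.44 + 0.0323*I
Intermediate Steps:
J(H, O) = -6 (J(H, O) = -2 - 4 = -6)
L(n) = sqrt(-6 + n)
u(U) = 6 + 2*U**2 (u(U) = (U**2 + U*U) + 6 = (U**2 + U**2) + 6 = 2*U**2 + 6 = 6 + 2*U**2)
sqrt(L(-36) + u(-81 - 1*(-10))) = sqrt(sqrt(-6 - 36) + (6 + 2*(-81 - 1*(-10))**2)) = sqrt(sqrt(-42) + (6 + 2*(-81 + 10)**2)) = sqrt(I*sqrt(42) + (6 + 2*(-71)**2)) = sqrt(I*sqrt(42) + (6 + 2*5041)) = sqrt(I*sqrt(42) + (6 + 10082)) = sqrt(I*sqrt(42) + 10088) = sqrt(10088 + I*sqrt(42))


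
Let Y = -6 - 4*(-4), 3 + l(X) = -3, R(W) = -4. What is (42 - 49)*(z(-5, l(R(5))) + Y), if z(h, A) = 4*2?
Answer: -126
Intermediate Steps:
l(X) = -6 (l(X) = -3 - 3 = -6)
z(h, A) = 8
Y = 10 (Y = -6 + 16 = 10)
(42 - 49)*(z(-5, l(R(5))) + Y) = (42 - 49)*(8 + 10) = -7*18 = -126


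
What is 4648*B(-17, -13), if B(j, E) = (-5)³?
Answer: -581000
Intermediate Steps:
B(j, E) = -125
4648*B(-17, -13) = 4648*(-125) = -581000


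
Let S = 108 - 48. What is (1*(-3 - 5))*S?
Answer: -480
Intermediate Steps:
S = 60
(1*(-3 - 5))*S = (1*(-3 - 5))*60 = (1*(-8))*60 = -8*60 = -480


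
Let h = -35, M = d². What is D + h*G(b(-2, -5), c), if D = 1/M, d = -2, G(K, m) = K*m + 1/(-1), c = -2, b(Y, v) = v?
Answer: -1259/4 ≈ -314.75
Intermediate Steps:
G(K, m) = -1 + K*m (G(K, m) = K*m - 1 = -1 + K*m)
M = 4 (M = (-2)² = 4)
D = ¼ (D = 1/4 = ¼ ≈ 0.25000)
D + h*G(b(-2, -5), c) = ¼ - 35*(-1 - 5*(-2)) = ¼ - 35*(-1 + 10) = ¼ - 35*9 = ¼ - 315 = -1259/4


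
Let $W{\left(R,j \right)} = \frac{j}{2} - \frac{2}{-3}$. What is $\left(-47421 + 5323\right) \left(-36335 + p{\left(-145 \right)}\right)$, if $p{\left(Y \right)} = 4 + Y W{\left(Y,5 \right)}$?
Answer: $\frac{4646377309}{3} \approx 1.5488 \cdot 10^{9}$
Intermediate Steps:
$W{\left(R,j \right)} = \frac{2}{3} + \frac{j}{2}$ ($W{\left(R,j \right)} = j \frac{1}{2} - - \frac{2}{3} = \frac{j}{2} + \frac{2}{3} = \frac{2}{3} + \frac{j}{2}$)
$p{\left(Y \right)} = 4 + \frac{19 Y}{6}$ ($p{\left(Y \right)} = 4 + Y \left(\frac{2}{3} + \frac{1}{2} \cdot 5\right) = 4 + Y \left(\frac{2}{3} + \frac{5}{2}\right) = 4 + Y \frac{19}{6} = 4 + \frac{19 Y}{6}$)
$\left(-47421 + 5323\right) \left(-36335 + p{\left(-145 \right)}\right) = \left(-47421 + 5323\right) \left(-36335 + \left(4 + \frac{19}{6} \left(-145\right)\right)\right) = - 42098 \left(-36335 + \left(4 - \frac{2755}{6}\right)\right) = - 42098 \left(-36335 - \frac{2731}{6}\right) = \left(-42098\right) \left(- \frac{220741}{6}\right) = \frac{4646377309}{3}$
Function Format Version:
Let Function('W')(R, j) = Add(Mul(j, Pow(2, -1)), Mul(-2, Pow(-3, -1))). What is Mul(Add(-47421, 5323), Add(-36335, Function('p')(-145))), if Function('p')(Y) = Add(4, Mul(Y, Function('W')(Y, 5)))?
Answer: Rational(4646377309, 3) ≈ 1.5488e+9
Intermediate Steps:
Function('W')(R, j) = Add(Rational(2, 3), Mul(Rational(1, 2), j)) (Function('W')(R, j) = Add(Mul(j, Rational(1, 2)), Mul(-2, Rational(-1, 3))) = Add(Mul(Rational(1, 2), j), Rational(2, 3)) = Add(Rational(2, 3), Mul(Rational(1, 2), j)))
Function('p')(Y) = Add(4, Mul(Rational(19, 6), Y)) (Function('p')(Y) = Add(4, Mul(Y, Add(Rational(2, 3), Mul(Rational(1, 2), 5)))) = Add(4, Mul(Y, Add(Rational(2, 3), Rational(5, 2)))) = Add(4, Mul(Y, Rational(19, 6))) = Add(4, Mul(Rational(19, 6), Y)))
Mul(Add(-47421, 5323), Add(-36335, Function('p')(-145))) = Mul(Add(-47421, 5323), Add(-36335, Add(4, Mul(Rational(19, 6), -145)))) = Mul(-42098, Add(-36335, Add(4, Rational(-2755, 6)))) = Mul(-42098, Add(-36335, Rational(-2731, 6))) = Mul(-42098, Rational(-220741, 6)) = Rational(4646377309, 3)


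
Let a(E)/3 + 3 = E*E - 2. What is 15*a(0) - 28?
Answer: -253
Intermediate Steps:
a(E) = -15 + 3*E**2 (a(E) = -9 + 3*(E*E - 2) = -9 + 3*(E**2 - 2) = -9 + 3*(-2 + E**2) = -9 + (-6 + 3*E**2) = -15 + 3*E**2)
15*a(0) - 28 = 15*(-15 + 3*0**2) - 28 = 15*(-15 + 3*0) - 28 = 15*(-15 + 0) - 28 = 15*(-15) - 28 = -225 - 28 = -253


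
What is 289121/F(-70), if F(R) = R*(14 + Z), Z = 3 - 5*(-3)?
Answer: -41303/320 ≈ -129.07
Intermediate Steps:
Z = 18 (Z = 3 + 15 = 18)
F(R) = 32*R (F(R) = R*(14 + 18) = R*32 = 32*R)
289121/F(-70) = 289121/((32*(-70))) = 289121/(-2240) = 289121*(-1/2240) = -41303/320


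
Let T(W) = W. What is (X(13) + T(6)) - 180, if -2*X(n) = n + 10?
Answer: -371/2 ≈ -185.50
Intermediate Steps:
X(n) = -5 - n/2 (X(n) = -(n + 10)/2 = -(10 + n)/2 = -5 - n/2)
(X(13) + T(6)) - 180 = ((-5 - ½*13) + 6) - 180 = ((-5 - 13/2) + 6) - 180 = (-23/2 + 6) - 180 = -11/2 - 180 = -371/2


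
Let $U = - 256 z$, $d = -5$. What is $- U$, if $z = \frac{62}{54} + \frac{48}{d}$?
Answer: $- \frac{292096}{135} \approx -2163.7$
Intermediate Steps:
$z = - \frac{1141}{135}$ ($z = \frac{62}{54} + \frac{48}{-5} = 62 \cdot \frac{1}{54} + 48 \left(- \frac{1}{5}\right) = \frac{31}{27} - \frac{48}{5} = - \frac{1141}{135} \approx -8.4519$)
$U = \frac{292096}{135}$ ($U = \left(-256\right) \left(- \frac{1141}{135}\right) = \frac{292096}{135} \approx 2163.7$)
$- U = \left(-1\right) \frac{292096}{135} = - \frac{292096}{135}$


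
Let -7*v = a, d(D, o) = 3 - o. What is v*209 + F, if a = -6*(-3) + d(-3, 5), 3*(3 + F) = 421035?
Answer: 979050/7 ≈ 1.3986e+5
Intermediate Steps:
F = 140342 (F = -3 + (⅓)*421035 = -3 + 140345 = 140342)
a = 16 (a = -6*(-3) + (3 - 1*5) = 18 + (3 - 5) = 18 - 2 = 16)
v = -16/7 (v = -⅐*16 = -16/7 ≈ -2.2857)
v*209 + F = -16/7*209 + 140342 = -3344/7 + 140342 = 979050/7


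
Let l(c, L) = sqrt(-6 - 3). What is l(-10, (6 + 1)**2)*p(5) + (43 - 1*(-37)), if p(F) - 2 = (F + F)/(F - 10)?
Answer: 80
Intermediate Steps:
l(c, L) = 3*I (l(c, L) = sqrt(-9) = 3*I)
p(F) = 2 + 2*F/(-10 + F) (p(F) = 2 + (F + F)/(F - 10) = 2 + (2*F)/(-10 + F) = 2 + 2*F/(-10 + F))
l(-10, (6 + 1)**2)*p(5) + (43 - 1*(-37)) = (3*I)*(4*(-5 + 5)/(-10 + 5)) + (43 - 1*(-37)) = (3*I)*(4*0/(-5)) + (43 + 37) = (3*I)*(4*(-1/5)*0) + 80 = (3*I)*0 + 80 = 0 + 80 = 80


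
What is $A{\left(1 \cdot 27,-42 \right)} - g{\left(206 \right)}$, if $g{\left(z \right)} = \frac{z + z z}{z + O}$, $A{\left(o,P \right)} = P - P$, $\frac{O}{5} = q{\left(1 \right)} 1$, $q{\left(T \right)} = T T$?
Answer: $- \frac{42642}{211} \approx -202.09$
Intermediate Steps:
$q{\left(T \right)} = T^{2}$
$O = 5$ ($O = 5 \cdot 1^{2} \cdot 1 = 5 \cdot 1 \cdot 1 = 5 \cdot 1 = 5$)
$A{\left(o,P \right)} = 0$
$g{\left(z \right)} = \frac{z + z^{2}}{5 + z}$ ($g{\left(z \right)} = \frac{z + z z}{z + 5} = \frac{z + z^{2}}{5 + z}$)
$A{\left(1 \cdot 27,-42 \right)} - g{\left(206 \right)} = 0 - \frac{206 \left(1 + 206\right)}{5 + 206} = 0 - 206 \cdot \frac{1}{211} \cdot 207 = 0 - \frac{42642}{211} = - \frac{42642}{211}$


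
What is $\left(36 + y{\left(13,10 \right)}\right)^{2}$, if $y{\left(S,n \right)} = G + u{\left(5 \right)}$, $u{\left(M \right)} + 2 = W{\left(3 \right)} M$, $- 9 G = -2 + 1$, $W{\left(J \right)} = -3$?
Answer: $\frac{29584}{81} \approx 365.23$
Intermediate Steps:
$G = \frac{1}{9}$ ($G = - \frac{-2 + 1}{9} = \left(- \frac{1}{9}\right) \left(-1\right) = \frac{1}{9} \approx 0.11111$)
$u{\left(M \right)} = -2 - 3 M$
$y{\left(S,n \right)} = - \frac{152}{9}$ ($y{\left(S,n \right)} = \frac{1}{9} - 17 = - \frac{152}{9}$)
$\left(36 + y{\left(13,10 \right)}\right)^{2} = \left(36 - \frac{152}{9}\right)^{2} = \left(\frac{172}{9}\right)^{2} = \frac{29584}{81}$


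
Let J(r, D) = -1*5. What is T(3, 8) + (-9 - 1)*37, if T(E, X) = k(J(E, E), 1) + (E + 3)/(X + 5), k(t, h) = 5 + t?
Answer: -4804/13 ≈ -369.54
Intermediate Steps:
J(r, D) = -5
T(E, X) = (3 + E)/(5 + X) (T(E, X) = (5 - 5) + (E + 3)/(X + 5) = 0 + (3 + E)/(5 + X) = (3 + E)/(5 + X))
T(3, 8) + (-9 - 1)*37 = (3 + 3)/(5 + 8) + (-9 - 1)*37 = 6/13 - 10*37 = (1/13)*6 - 370 = 6/13 - 370 = -4804/13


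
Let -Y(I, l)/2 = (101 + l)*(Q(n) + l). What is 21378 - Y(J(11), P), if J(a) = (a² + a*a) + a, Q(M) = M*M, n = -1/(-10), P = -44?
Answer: 818157/50 ≈ 16363.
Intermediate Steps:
n = ⅒ (n = -1*(-⅒) = ⅒ ≈ 0.10000)
Q(M) = M²
J(a) = a + 2*a² (J(a) = (a² + a²) + a = 2*a² + a = a + 2*a²)
Y(I, l) = -2*(101 + l)*(1/100 + l) (Y(I, l) = -2*(101 + l)*((⅒)² + l) = -2*(101 + l)*(1/100 + l))
21378 - Y(J(11), P) = 21378 - (-101/50 - 2*(-44)² - 10101/50*(-44)) = 21378 - (-101/50 - 2*1936 + 222222/25) = 21378 - (-101/50 - 3872 + 222222/25) = 21378 - 1*250743/50 = 21378 - 250743/50 = 818157/50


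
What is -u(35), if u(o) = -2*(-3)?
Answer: -6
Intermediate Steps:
u(o) = 6
-u(35) = -1*6 = -6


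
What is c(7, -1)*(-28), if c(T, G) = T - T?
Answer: 0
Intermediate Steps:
c(T, G) = 0
c(7, -1)*(-28) = 0*(-28) = 0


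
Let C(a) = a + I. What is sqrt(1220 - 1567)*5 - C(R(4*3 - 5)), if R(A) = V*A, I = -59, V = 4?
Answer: 31 + 5*I*sqrt(347) ≈ 31.0 + 93.14*I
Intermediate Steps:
R(A) = 4*A
C(a) = -59 + a (C(a) = a - 59 = -59 + a)
sqrt(1220 - 1567)*5 - C(R(4*3 - 5)) = sqrt(1220 - 1567)*5 - (-59 + 4*(4*3 - 5)) = sqrt(-347)*5 - (-59 + 4*(12 - 5)) = (I*sqrt(347))*5 - (-59 + 4*7) = 5*I*sqrt(347) - (-59 + 28) = 5*I*sqrt(347) - 1*(-31) = 5*I*sqrt(347) + 31 = 31 + 5*I*sqrt(347)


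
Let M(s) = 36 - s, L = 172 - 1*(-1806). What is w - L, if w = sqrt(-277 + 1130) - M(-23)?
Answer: -2037 + sqrt(853) ≈ -2007.8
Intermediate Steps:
L = 1978 (L = 172 + 1806 = 1978)
w = -59 + sqrt(853) (w = sqrt(-277 + 1130) - (36 - 1*(-23)) = sqrt(853) - (36 + 23) = sqrt(853) - 1*59 = sqrt(853) - 59 = -59 + sqrt(853) ≈ -29.794)
w - L = (-59 + sqrt(853)) - 1*1978 = (-59 + sqrt(853)) - 1978 = -2037 + sqrt(853)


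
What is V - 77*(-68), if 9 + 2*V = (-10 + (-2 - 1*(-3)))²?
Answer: 5272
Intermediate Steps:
V = 36 (V = -9/2 + (-10 + (-2 - 1*(-3)))²/2 = -9/2 + (-10 + (-2 + 3))²/2 = -9/2 + (-10 + 1)²/2 = -9/2 + (½)*(-9)² = -9/2 + (½)*81 = -9/2 + 81/2 = 36)
V - 77*(-68) = 36 - 77*(-68) = 36 + 5236 = 5272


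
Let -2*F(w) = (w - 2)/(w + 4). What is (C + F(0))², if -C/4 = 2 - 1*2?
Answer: 1/16 ≈ 0.062500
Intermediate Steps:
F(w) = -(-2 + w)/(2*(4 + w)) (F(w) = -(w - 2)/(2*(w + 4)) = -(-2 + w)/(2*(4 + w)))
C = 0 (C = -4*(2 - 1*2) = -4*(2 - 2) = -4*0 = 0)
(C + F(0))² = (0 + (2 - 1*0)/(2*(4 + 0)))² = (0 + (½)*(2 + 0)/4)² = (0 + (½)*(¼)*2)² = (0 + ¼)² = (¼)² = 1/16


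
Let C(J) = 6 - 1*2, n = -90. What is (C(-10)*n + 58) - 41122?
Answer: -41424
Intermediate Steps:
C(J) = 4 (C(J) = 6 - 2 = 4)
(C(-10)*n + 58) - 41122 = (4*(-90) + 58) - 41122 = (-360 + 58) - 41122 = -302 - 41122 = -41424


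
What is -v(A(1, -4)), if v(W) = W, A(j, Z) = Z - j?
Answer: 5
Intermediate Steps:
-v(A(1, -4)) = -(-4 - 1*1) = -(-4 - 1) = -1*(-5) = 5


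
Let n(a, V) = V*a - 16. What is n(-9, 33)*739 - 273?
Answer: -231580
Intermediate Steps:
n(a, V) = -16 + V*a
n(-9, 33)*739 - 273 = (-16 + 33*(-9))*739 - 273 = (-16 - 297)*739 - 273 = -313*739 - 273 = -231307 - 273 = -231580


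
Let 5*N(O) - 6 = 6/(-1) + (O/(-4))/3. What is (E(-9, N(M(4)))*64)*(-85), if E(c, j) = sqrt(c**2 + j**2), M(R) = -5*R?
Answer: -5440*sqrt(730)/3 ≈ -48994.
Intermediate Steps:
N(O) = -O/60 (N(O) = 6/5 + (6/(-1) + (O/(-4))/3)/5 = 6/5 + (6*(-1) + (O*(-1/4))*(1/3))/5 = 6/5 + (-6 - O/4*(1/3))/5 = 6/5 + (-6 - O/12)/5 = 6/5 + (-6/5 - O/60) = -O/60)
(E(-9, N(M(4)))*64)*(-85) = (sqrt((-9)**2 + (-(-1)*4/12)**2)*64)*(-85) = (sqrt(81 + (-1/60*(-20))**2)*64)*(-85) = (sqrt(81 + (1/3)**2)*64)*(-85) = (sqrt(81 + 1/9)*64)*(-85) = (sqrt(730/9)*64)*(-85) = ((sqrt(730)/3)*64)*(-85) = (64*sqrt(730)/3)*(-85) = -5440*sqrt(730)/3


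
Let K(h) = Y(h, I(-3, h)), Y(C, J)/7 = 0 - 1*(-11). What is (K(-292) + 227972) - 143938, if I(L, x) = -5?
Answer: 84111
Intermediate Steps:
Y(C, J) = 77 (Y(C, J) = 7*(0 - 1*(-11)) = 7*(0 + 11) = 7*11 = 77)
K(h) = 77
(K(-292) + 227972) - 143938 = (77 + 227972) - 143938 = 228049 - 143938 = 84111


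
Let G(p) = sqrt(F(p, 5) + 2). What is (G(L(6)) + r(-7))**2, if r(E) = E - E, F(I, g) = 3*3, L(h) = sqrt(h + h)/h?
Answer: 11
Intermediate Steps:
L(h) = sqrt(2)/sqrt(h) (L(h) = sqrt(2*h)/h = (sqrt(2)*sqrt(h))/h = sqrt(2)/sqrt(h))
F(I, g) = 9
G(p) = sqrt(11) (G(p) = sqrt(9 + 2) = sqrt(11))
r(E) = 0
(G(L(6)) + r(-7))**2 = (sqrt(11) + 0)**2 = (sqrt(11))**2 = 11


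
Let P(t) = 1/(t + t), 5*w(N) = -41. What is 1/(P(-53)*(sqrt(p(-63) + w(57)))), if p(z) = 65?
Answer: -53*sqrt(355)/71 ≈ -14.065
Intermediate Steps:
w(N) = -41/5 (w(N) = (1/5)*(-41) = -41/5)
P(t) = 1/(2*t)
1/(P(-53)*(sqrt(p(-63) + w(57)))) = 1/((((1/2)/(-53)))*(sqrt(65 - 41/5))) = 1/((((1/2)*(-1/53)))*(sqrt(284/5))) = 1/((-1/106)*((2*sqrt(355)/5))) = -53*sqrt(355)/71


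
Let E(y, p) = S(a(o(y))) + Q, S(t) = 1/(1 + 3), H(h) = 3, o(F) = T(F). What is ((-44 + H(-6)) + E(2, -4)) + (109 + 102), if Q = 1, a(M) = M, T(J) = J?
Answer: 685/4 ≈ 171.25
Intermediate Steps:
o(F) = F
S(t) = ¼ (S(t) = 1/4 = ¼)
E(y, p) = 5/4 (E(y, p) = ¼ + 1 = 5/4)
((-44 + H(-6)) + E(2, -4)) + (109 + 102) = ((-44 + 3) + 5/4) + (109 + 102) = (-41 + 5/4) + 211 = -159/4 + 211 = 685/4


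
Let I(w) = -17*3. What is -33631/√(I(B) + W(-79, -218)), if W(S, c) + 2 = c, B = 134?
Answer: 33631*I*√271/271 ≈ 2042.9*I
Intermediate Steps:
W(S, c) = -2 + c
I(w) = -51
-33631/√(I(B) + W(-79, -218)) = -33631/√(-51 + (-2 - 218)) = -33631/√(-51 - 220) = -33631*(-I*√271/271) = -(-33631)*I*√271/271 = 33631*I*√271/271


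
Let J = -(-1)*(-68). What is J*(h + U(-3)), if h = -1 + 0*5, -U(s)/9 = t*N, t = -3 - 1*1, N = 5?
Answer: -12172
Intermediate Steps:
t = -4 (t = -3 - 1 = -4)
U(s) = 180 (U(s) = -(-36)*5 = -9*(-20) = 180)
h = -1 (h = -1 + 0 = -1)
J = -68 (J = -1*68 = -68)
J*(h + U(-3)) = -68*(-1 + 180) = -68*179 = -12172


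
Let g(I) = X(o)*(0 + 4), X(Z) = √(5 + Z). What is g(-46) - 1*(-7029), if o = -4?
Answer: 7033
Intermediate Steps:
g(I) = 4 (g(I) = √(5 - 4)*(0 + 4) = √1*4 = 1*4 = 4)
g(-46) - 1*(-7029) = 4 - 1*(-7029) = 4 + 7029 = 7033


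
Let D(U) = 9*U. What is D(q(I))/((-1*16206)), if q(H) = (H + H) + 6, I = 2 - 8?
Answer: 9/2701 ≈ 0.0033321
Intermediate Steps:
I = -6
q(H) = 6 + 2*H (q(H) = 2*H + 6 = 6 + 2*H)
D(q(I))/((-1*16206)) = (9*(6 + 2*(-6)))/((-1*16206)) = (9*(6 - 12))/(-16206) = (9*(-6))*(-1/16206) = -54*(-1/16206) = 9/2701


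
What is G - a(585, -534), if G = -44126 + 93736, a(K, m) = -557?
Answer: 50167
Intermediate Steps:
G = 49610
G - a(585, -534) = 49610 - 1*(-557) = 49610 + 557 = 50167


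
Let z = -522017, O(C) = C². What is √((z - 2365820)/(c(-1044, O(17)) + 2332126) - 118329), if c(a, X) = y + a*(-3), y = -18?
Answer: I*√161323926444106570/1167620 ≈ 343.99*I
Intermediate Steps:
c(a, X) = -18 - 3*a (c(a, X) = -18 + a*(-3) = -18 - 3*a)
√((z - 2365820)/(c(-1044, O(17)) + 2332126) - 118329) = √((-522017 - 2365820)/((-18 - 3*(-1044)) + 2332126) - 118329) = √(-2887837/((-18 + 3132) + 2332126) - 118329) = √(-2887837/(3114 + 2332126) - 118329) = √(-2887837/2335240 - 118329) = √(-276329501797/2335240) = I*√161323926444106570/1167620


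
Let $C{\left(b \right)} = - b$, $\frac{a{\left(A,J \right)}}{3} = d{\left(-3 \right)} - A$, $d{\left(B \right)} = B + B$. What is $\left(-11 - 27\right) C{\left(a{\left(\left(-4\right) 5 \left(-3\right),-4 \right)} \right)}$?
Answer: $-7524$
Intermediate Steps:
$d{\left(B \right)} = 2 B$
$a{\left(A,J \right)} = -18 - 3 A$ ($a{\left(A,J \right)} = 3 \left(2 \left(-3\right) - A\right) = 3 \left(-6 - A\right) = -18 - 3 A$)
$\left(-11 - 27\right) C{\left(a{\left(\left(-4\right) 5 \left(-3\right),-4 \right)} \right)} = \left(-11 - 27\right) \left(- (-18 - 3 \left(-4\right) 5 \left(-3\right))\right) = - 38 \left(- (-18 - 3 \left(\left(-20\right) \left(-3\right)\right))\right) = - 38 \left(- (-18 - 180)\right) = - 38 \left(\left(-1\right) \left(-198\right)\right) = \left(-38\right) 198 = -7524$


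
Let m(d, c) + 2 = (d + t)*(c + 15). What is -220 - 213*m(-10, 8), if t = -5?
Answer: 73691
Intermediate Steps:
m(d, c) = -2 + (-5 + d)*(15 + c) (m(d, c) = -2 + (d - 5)*(c + 15) = -2 + (-5 + d)*(15 + c))
-220 - 213*m(-10, 8) = -220 - 213*(-77 - 5*8 + 15*(-10) + 8*(-10)) = -220 - 213*(-77 - 40 - 150 - 80) = -220 - 213*(-347) = -220 + 73911 = 73691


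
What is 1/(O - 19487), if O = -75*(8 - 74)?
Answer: -1/14537 ≈ -6.8790e-5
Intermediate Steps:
O = 4950 (O = -75*(-66) = 4950)
1/(O - 19487) = 1/(4950 - 19487) = 1/(-14537) = -1/14537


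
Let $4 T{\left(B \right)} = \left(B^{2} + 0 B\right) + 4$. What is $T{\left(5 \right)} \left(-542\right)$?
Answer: $- \frac{7859}{2} \approx -3929.5$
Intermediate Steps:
$T{\left(B \right)} = 1 + \frac{B^{2}}{4}$ ($T{\left(B \right)} = \frac{\left(B^{2} + 0 B\right) + 4}{4} = \frac{\left(B^{2} + 0\right) + 4}{4} = \frac{B^{2} + 4}{4} = \frac{4 + B^{2}}{4} = 1 + \frac{B^{2}}{4}$)
$T{\left(5 \right)} \left(-542\right) = \left(1 + \frac{5^{2}}{4}\right) \left(-542\right) = \left(1 + \frac{1}{4} \cdot 25\right) \left(-542\right) = \left(1 + \frac{25}{4}\right) \left(-542\right) = \frac{29}{4} \left(-542\right) = - \frac{7859}{2}$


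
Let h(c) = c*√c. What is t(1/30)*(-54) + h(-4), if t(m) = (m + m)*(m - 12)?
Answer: 1077/25 - 8*I ≈ 43.08 - 8.0*I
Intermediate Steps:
h(c) = c^(3/2)
t(m) = 2*m*(-12 + m) (t(m) = (2*m)*(-12 + m) = 2*m*(-12 + m))
t(1/30)*(-54) + h(-4) = (2*(-12 + 1/30)/30)*(-54) + (-4)^(3/2) = (2*(1/30)*(-12 + 1/30))*(-54) - 8*I = (2*(1/30)*(-359/30))*(-54) - 8*I = -359/450*(-54) - 8*I = 1077/25 - 8*I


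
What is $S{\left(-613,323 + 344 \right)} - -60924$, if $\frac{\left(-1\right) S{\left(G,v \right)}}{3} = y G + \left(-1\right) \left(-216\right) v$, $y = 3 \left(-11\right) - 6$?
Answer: $-443013$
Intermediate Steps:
$y = -39$ ($y = -33 - 6 = -39$)
$S{\left(G,v \right)} = - 648 v + 117 G$ ($S{\left(G,v \right)} = - 3 \left(- 39 G + \left(-1\right) \left(-216\right) v\right) = - 3 \left(- 39 G + 216 v\right) = - 648 v + 117 G$)
$S{\left(-613,323 + 344 \right)} - -60924 = \left(- 648 \left(323 + 344\right) + 117 \left(-613\right)\right) - -60924 = \left(\left(-648\right) 667 - 71721\right) + 60924 = \left(-432216 - 71721\right) + 60924 = -503937 + 60924 = -443013$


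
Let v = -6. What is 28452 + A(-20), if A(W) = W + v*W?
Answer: 28552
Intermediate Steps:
A(W) = -5*W (A(W) = W - 6*W = -5*W)
28452 + A(-20) = 28452 - 5*(-20) = 28452 + 100 = 28552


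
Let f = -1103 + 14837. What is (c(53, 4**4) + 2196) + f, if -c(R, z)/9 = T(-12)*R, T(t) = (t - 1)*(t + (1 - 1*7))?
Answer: -95688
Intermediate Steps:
T(t) = (-1 + t)*(-6 + t) (T(t) = (-1 + t)*(t + (1 - 7)) = (-1 + t)*(t - 6) = (-1 + t)*(-6 + t))
c(R, z) = -2106*R (c(R, z) = -9*(6 + (-12)**2 - 7*(-12))*R = -9*(6 + 144 + 84)*R = -2106*R)
f = 13734
(c(53, 4**4) + 2196) + f = (-2106*53 + 2196) + 13734 = (-111618 + 2196) + 13734 = -109422 + 13734 = -95688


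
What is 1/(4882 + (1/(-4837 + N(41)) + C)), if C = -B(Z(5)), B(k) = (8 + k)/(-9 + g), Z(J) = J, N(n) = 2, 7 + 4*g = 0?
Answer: 207905/1015243587 ≈ 0.00020478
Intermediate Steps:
g = -7/4 (g = -7/4 + (¼)*0 = -7/4 + 0 = -7/4 ≈ -1.7500)
B(k) = -32/43 - 4*k/43 (B(k) = (8 + k)/(-9 - 7/4) = (8 + k)/(-43/4) = (8 + k)*(-4/43) = -32/43 - 4*k/43)
C = 52/43 (C = -(-32/43 - 4/43*5) = -(-32/43 - 20/43) = -1*(-52/43) = 52/43 ≈ 1.2093)
1/(4882 + (1/(-4837 + N(41)) + C)) = 1/(4882 + (1/(-4837 + 2) + 52/43)) = 1/(4882 + (1/(-4835) + 52/43)) = 1/(4882 + (-1/4835 + 52/43)) = 1/(4882 + 251377/207905) = 1/(1015243587/207905) = 207905/1015243587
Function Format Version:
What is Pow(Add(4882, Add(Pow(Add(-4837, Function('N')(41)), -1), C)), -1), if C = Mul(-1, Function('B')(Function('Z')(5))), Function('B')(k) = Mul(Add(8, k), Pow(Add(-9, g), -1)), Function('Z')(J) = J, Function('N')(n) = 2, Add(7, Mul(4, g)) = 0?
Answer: Rational(207905, 1015243587) ≈ 0.00020478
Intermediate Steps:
g = Rational(-7, 4) (g = Add(Rational(-7, 4), Mul(Rational(1, 4), 0)) = Add(Rational(-7, 4), 0) = Rational(-7, 4) ≈ -1.7500)
Function('B')(k) = Add(Rational(-32, 43), Mul(Rational(-4, 43), k)) (Function('B')(k) = Mul(Add(8, k), Pow(Add(-9, Rational(-7, 4)), -1)) = Mul(Add(8, k), Pow(Rational(-43, 4), -1)) = Mul(Add(8, k), Rational(-4, 43)) = Add(Rational(-32, 43), Mul(Rational(-4, 43), k)))
C = Rational(52, 43) (C = Mul(-1, Add(Rational(-32, 43), Mul(Rational(-4, 43), 5))) = Mul(-1, Add(Rational(-32, 43), Rational(-20, 43))) = Mul(-1, Rational(-52, 43)) = Rational(52, 43) ≈ 1.2093)
Pow(Add(4882, Add(Pow(Add(-4837, Function('N')(41)), -1), C)), -1) = Pow(Add(4882, Add(Pow(Add(-4837, 2), -1), Rational(52, 43))), -1) = Pow(Add(4882, Add(Pow(-4835, -1), Rational(52, 43))), -1) = Pow(Add(4882, Add(Rational(-1, 4835), Rational(52, 43))), -1) = Pow(Add(4882, Rational(251377, 207905)), -1) = Pow(Rational(1015243587, 207905), -1) = Rational(207905, 1015243587)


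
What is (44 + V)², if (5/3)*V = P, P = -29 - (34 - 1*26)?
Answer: 11881/25 ≈ 475.24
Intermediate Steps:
P = -37 (P = -29 - (34 - 26) = -29 - 1*8 = -29 - 8 = -37)
V = -111/5 (V = (⅗)*(-37) = -111/5 ≈ -22.200)
(44 + V)² = (44 - 111/5)² = (109/5)² = 11881/25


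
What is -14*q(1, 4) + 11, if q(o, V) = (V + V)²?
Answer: -885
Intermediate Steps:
q(o, V) = 4*V² (q(o, V) = (2*V)² = 4*V²)
-14*q(1, 4) + 11 = -56*4² + 11 = -56*16 + 11 = -14*64 + 11 = -896 + 11 = -885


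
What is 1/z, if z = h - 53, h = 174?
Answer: 1/121 ≈ 0.0082645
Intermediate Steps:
z = 121 (z = 174 - 53 = 121)
1/z = 1/121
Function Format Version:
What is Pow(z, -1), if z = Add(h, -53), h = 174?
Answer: Rational(1, 121) ≈ 0.0082645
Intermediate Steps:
z = 121 (z = Add(174, -53) = 121)
Pow(z, -1) = Pow(121, -1) = Rational(1, 121)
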